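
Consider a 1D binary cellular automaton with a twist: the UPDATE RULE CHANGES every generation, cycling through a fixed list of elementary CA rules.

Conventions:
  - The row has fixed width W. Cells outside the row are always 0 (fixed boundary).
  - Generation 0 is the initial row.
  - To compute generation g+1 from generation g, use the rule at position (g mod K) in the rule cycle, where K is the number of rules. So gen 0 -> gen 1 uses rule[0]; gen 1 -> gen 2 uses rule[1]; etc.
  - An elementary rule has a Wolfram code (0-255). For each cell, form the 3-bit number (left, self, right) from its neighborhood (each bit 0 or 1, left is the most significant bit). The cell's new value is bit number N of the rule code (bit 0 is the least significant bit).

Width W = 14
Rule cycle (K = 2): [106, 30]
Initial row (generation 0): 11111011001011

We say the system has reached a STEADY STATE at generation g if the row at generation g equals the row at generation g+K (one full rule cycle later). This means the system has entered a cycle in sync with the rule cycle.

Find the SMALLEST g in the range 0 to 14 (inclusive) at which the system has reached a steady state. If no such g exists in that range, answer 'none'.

Answer: none

Derivation:
Gen 0: 11111011001011
Gen 1 (rule 106): 10001111010111
Gen 2 (rule 30): 11011000010100
Gen 3 (rule 106): 11111000101000
Gen 4 (rule 30): 10000101101100
Gen 5 (rule 106): 00001011111100
Gen 6 (rule 30): 00011010000010
Gen 7 (rule 106): 00111100000100
Gen 8 (rule 30): 01100010001110
Gen 9 (rule 106): 11100100011010
Gen 10 (rule 30): 10011110110011
Gen 11 (rule 106): 00110011110111
Gen 12 (rule 30): 01101110000100
Gen 13 (rule 106): 11111010001000
Gen 14 (rule 30): 10000011011100
Gen 15 (rule 106): 00000111110100
Gen 16 (rule 30): 00001100000110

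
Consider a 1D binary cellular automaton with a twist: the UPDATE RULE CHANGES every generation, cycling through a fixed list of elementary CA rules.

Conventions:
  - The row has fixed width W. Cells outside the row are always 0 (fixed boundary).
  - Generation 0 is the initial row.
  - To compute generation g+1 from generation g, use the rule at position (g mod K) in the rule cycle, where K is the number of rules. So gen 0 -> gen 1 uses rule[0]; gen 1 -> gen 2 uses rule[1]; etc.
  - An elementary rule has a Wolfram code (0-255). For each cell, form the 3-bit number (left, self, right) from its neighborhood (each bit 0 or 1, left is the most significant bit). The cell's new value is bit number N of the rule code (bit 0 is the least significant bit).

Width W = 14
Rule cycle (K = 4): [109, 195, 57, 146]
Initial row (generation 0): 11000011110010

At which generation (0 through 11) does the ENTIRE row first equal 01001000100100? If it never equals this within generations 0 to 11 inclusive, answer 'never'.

Gen 0: 11000011110010
Gen 1 (rule 109): 11011010010010
Gen 2 (rule 195): 01001000100100
Gen 3 (rule 57): 00100110010011
Gen 4 (rule 146): 01011001101100
Gen 5 (rule 109): 01111001111101
Gen 6 (rule 195): 10111010111100
Gen 7 (rule 57): 01100101100011
Gen 8 (rule 146): 10011000010100
Gen 9 (rule 109): 10011011011101
Gen 10 (rule 195): 00101001001100
Gen 11 (rule 57): 10010100101011

Answer: 2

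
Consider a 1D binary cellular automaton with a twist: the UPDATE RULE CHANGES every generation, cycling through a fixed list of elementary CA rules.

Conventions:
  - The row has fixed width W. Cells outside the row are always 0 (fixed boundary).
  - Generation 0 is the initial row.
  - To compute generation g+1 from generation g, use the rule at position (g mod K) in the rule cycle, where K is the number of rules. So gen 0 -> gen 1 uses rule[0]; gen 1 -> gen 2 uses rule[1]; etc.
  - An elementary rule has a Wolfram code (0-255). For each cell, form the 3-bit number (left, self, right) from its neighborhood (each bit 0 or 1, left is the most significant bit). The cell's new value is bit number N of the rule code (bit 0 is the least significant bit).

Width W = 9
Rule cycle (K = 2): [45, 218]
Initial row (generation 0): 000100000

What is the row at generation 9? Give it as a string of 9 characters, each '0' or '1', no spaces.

Answer: 100000000

Derivation:
Gen 0: 000100000
Gen 1 (rule 45): 110101111
Gen 2 (rule 218): 110001111
Gen 3 (rule 45): 100101000
Gen 4 (rule 218): 011000100
Gen 5 (rule 45): 010010101
Gen 6 (rule 218): 101100000
Gen 7 (rule 45): 111001111
Gen 8 (rule 218): 111111111
Gen 9 (rule 45): 100000000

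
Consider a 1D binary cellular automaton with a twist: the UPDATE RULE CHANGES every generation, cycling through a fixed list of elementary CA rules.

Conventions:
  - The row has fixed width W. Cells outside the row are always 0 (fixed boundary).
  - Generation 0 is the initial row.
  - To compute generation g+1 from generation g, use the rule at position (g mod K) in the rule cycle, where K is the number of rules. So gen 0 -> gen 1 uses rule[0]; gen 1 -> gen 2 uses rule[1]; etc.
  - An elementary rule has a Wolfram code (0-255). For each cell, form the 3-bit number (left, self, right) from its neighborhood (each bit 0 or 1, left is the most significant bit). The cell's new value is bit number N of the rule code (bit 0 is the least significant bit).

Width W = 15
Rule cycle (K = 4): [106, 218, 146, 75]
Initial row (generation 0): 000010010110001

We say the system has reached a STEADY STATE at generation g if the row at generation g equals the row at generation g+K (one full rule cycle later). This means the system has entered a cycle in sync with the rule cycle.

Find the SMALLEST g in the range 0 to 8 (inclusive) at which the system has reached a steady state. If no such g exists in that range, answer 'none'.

Answer: none

Derivation:
Gen 0: 000010010110001
Gen 1 (rule 106): 000100101110010
Gen 2 (rule 218): 001011001111101
Gen 3 (rule 146): 010000110111000
Gen 4 (rule 75): 100111110101011
Gen 5 (rule 106): 001100011010111
Gen 6 (rule 218): 011110111000111
Gen 7 (rule 146): 101100010101010
Gen 8 (rule 75): 001101100000000
Gen 9 (rule 106): 011111100000000
Gen 10 (rule 218): 111111110000000
Gen 11 (rule 146): 011111101000000
Gen 12 (rule 75): 110000100011111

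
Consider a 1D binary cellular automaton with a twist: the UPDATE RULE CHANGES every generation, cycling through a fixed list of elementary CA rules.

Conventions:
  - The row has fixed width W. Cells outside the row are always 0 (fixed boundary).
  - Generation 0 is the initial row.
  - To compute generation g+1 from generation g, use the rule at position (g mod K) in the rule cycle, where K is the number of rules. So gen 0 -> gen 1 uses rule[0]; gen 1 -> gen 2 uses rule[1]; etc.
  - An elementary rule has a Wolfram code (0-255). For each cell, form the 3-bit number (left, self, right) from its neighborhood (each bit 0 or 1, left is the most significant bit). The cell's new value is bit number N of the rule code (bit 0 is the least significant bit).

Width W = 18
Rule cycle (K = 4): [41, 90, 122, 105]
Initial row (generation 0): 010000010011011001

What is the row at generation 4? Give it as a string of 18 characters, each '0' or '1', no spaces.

Gen 0: 010000010011011001
Gen 1 (rule 41): 000111000010110000
Gen 2 (rule 90): 001101100100111000
Gen 3 (rule 122): 011111111011101100
Gen 4 (rule 105): 010000001110111101

Answer: 010000001110111101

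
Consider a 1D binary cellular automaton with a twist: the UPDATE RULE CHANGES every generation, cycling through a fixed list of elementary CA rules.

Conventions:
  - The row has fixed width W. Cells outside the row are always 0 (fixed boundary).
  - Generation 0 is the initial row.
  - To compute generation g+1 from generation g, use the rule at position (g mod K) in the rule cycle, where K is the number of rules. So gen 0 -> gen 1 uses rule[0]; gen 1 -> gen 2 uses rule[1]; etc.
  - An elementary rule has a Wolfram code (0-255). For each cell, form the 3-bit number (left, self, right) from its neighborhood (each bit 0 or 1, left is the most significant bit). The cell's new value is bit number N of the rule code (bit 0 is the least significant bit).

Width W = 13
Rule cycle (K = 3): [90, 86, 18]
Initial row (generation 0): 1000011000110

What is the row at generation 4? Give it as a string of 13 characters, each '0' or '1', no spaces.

Answer: 0001000001101

Derivation:
Gen 0: 1000011000110
Gen 1 (rule 90): 0100111101111
Gen 2 (rule 86): 1111000100001
Gen 3 (rule 18): 0000101010010
Gen 4 (rule 90): 0001000001101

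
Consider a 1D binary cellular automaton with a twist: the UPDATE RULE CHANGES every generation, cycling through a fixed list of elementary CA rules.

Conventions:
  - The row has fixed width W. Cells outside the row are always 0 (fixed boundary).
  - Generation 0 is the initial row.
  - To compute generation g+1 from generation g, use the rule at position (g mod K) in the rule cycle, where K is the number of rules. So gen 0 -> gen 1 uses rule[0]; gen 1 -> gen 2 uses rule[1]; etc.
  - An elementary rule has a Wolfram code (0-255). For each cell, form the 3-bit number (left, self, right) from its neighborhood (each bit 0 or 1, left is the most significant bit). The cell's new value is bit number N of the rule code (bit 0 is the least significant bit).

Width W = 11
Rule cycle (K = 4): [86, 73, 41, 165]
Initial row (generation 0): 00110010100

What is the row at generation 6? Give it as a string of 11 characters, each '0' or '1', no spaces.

Answer: 10000110011

Derivation:
Gen 0: 00110010100
Gen 1 (rule 86): 01011110110
Gen 2 (rule 73): 00010010110
Gen 3 (rule 41): 11000001100
Gen 4 (rule 165): 00011100001
Gen 5 (rule 86): 00100110011
Gen 6 (rule 73): 10000110011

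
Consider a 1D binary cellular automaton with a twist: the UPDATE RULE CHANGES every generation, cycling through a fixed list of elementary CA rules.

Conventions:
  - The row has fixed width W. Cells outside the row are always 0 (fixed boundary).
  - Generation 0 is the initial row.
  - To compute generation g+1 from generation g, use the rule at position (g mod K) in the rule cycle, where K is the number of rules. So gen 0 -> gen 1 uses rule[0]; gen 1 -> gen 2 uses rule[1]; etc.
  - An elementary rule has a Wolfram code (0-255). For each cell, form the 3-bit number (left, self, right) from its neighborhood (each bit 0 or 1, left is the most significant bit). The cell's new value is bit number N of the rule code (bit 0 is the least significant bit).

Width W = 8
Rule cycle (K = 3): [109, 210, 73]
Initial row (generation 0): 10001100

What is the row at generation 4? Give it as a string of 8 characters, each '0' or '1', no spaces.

Gen 0: 10001100
Gen 1 (rule 109): 10101101
Gen 2 (rule 210): 00000100
Gen 3 (rule 73): 11110001
Gen 4 (rule 109): 10010101

Answer: 10010101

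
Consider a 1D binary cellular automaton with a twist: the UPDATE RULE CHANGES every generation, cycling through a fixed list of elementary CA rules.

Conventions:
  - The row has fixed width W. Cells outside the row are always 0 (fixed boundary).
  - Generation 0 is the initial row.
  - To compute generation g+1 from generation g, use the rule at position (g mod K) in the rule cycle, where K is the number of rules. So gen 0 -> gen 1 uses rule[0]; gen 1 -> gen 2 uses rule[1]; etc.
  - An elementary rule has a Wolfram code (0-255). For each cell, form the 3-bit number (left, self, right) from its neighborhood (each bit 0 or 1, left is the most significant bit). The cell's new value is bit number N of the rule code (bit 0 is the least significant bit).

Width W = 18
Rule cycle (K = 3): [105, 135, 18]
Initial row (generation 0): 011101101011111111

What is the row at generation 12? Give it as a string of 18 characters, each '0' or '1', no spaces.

Answer: 100000000000010000

Derivation:
Gen 0: 011101101011111111
Gen 1 (rule 105): 010111110110000001
Gen 2 (rule 135): 110011100000111111
Gen 3 (rule 18): 001100010001000000
Gen 4 (rule 105): 101101000100011111
Gen 5 (rule 135): 100001011101101110
Gen 6 (rule 18): 010010000000000001
Gen 7 (rule 105): 000000111111111100
Gen 8 (rule 135): 111111011111111001
Gen 9 (rule 18): 000000000000000110
Gen 10 (rule 105): 111111111111110110
Gen 11 (rule 135): 011111111111100000
Gen 12 (rule 18): 100000000000010000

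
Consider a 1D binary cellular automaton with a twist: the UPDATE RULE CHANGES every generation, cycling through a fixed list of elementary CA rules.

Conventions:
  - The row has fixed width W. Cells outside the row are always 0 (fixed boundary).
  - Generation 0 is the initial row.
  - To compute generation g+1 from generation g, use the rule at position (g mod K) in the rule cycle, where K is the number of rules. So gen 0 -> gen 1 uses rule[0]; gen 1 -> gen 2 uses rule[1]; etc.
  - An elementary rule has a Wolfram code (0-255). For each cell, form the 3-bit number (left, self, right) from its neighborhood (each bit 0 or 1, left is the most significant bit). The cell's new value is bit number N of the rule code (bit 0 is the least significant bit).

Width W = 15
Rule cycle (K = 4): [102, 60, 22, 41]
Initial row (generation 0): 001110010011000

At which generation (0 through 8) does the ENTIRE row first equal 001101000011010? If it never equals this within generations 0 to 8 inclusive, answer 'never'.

Gen 0: 001110010011000
Gen 1 (rule 102): 010010110101000
Gen 2 (rule 60): 011011101111100
Gen 3 (rule 22): 100000000000010
Gen 4 (rule 41): 001111111111000
Gen 5 (rule 102): 010000000001000
Gen 6 (rule 60): 011000000001100
Gen 7 (rule 22): 100100000010010
Gen 8 (rule 41): 000001111000000

Answer: never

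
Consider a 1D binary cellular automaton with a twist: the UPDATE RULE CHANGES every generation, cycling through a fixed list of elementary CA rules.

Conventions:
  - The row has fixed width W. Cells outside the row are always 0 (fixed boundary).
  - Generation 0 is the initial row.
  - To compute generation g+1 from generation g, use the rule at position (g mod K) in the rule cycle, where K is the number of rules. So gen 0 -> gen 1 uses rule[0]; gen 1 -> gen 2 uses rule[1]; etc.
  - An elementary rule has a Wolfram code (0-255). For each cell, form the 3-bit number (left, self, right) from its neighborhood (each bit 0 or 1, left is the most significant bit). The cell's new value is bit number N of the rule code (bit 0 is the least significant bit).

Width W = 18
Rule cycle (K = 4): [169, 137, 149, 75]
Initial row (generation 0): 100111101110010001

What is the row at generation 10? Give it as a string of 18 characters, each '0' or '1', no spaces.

Answer: 101000001100000001

Derivation:
Gen 0: 100111101110010001
Gen 1 (rule 169): 000111011100000100
Gen 2 (rule 137): 110110011001110001
Gen 3 (rule 149): 000001000100101101
Gen 4 (rule 75): 111110011001001100
Gen 5 (rule 169): 111100010000001001
Gen 6 (rule 137): 111001000111100000
Gen 7 (rule 149): 010101110011011111
Gen 8 (rule 75): 100001010111010001
Gen 9 (rule 169): 001100101110100100
Gen 10 (rule 137): 101000001100000001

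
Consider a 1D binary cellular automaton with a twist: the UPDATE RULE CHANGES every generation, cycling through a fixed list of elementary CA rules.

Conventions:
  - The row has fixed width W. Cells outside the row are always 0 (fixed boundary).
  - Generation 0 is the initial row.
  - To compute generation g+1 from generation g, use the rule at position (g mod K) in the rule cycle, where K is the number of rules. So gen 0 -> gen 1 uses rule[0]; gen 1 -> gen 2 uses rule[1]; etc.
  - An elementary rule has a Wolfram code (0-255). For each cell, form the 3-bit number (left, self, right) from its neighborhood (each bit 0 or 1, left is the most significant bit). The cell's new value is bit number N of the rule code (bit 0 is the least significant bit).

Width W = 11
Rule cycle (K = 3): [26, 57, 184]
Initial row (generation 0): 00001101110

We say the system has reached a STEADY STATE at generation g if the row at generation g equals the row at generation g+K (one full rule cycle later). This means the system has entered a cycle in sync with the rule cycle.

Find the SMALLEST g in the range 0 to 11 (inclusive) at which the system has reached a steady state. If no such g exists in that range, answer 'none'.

Answer: 10

Derivation:
Gen 0: 00001101110
Gen 1 (rule 26): 00011001001
Gen 2 (rule 57): 11010100100
Gen 3 (rule 184): 10101010010
Gen 4 (rule 26): 00000001101
Gen 5 (rule 57): 11111101010
Gen 6 (rule 184): 11111010101
Gen 7 (rule 26): 10000000000
Gen 8 (rule 57): 01111111111
Gen 9 (rule 184): 01111111110
Gen 10 (rule 26): 11000000001
Gen 11 (rule 57): 10111111100
Gen 12 (rule 184): 01111111010
Gen 13 (rule 26): 11000000001
Gen 14 (rule 57): 10111111100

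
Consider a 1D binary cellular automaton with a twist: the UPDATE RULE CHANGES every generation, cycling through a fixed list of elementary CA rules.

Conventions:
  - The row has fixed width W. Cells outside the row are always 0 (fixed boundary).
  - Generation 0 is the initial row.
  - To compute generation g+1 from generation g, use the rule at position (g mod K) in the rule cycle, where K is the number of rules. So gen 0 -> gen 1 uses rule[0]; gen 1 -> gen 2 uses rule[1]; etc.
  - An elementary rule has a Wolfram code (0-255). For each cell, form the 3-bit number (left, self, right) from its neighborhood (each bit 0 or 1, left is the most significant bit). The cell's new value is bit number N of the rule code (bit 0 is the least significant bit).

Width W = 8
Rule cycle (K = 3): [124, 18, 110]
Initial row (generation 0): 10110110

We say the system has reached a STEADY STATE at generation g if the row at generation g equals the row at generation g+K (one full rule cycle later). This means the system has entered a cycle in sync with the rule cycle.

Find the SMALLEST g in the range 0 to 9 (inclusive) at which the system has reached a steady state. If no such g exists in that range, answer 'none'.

Gen 0: 10110110
Gen 1 (rule 124): 11111111
Gen 2 (rule 18): 00000000
Gen 3 (rule 110): 00000000
Gen 4 (rule 124): 00000000
Gen 5 (rule 18): 00000000
Gen 6 (rule 110): 00000000
Gen 7 (rule 124): 00000000
Gen 8 (rule 18): 00000000
Gen 9 (rule 110): 00000000
Gen 10 (rule 124): 00000000
Gen 11 (rule 18): 00000000
Gen 12 (rule 110): 00000000

Answer: 2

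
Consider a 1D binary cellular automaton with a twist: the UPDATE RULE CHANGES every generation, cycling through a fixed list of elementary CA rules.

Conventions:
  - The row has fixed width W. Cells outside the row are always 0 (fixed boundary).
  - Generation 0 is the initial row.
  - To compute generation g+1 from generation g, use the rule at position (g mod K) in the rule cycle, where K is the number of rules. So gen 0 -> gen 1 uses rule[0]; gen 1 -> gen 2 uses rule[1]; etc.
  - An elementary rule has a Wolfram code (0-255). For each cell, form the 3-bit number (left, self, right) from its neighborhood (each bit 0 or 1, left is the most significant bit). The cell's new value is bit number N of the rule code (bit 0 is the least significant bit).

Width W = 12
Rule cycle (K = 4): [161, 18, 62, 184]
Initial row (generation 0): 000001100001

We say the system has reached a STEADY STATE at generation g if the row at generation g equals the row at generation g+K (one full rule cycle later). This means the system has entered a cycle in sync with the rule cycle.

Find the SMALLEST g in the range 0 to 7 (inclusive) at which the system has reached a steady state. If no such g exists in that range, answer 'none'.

Answer: none

Derivation:
Gen 0: 000001100001
Gen 1 (rule 161): 111100001100
Gen 2 (rule 18): 000010010010
Gen 3 (rule 62): 000111111111
Gen 4 (rule 184): 000111111110
Gen 5 (rule 161): 110011111100
Gen 6 (rule 18): 001100000010
Gen 7 (rule 62): 011010000111
Gen 8 (rule 184): 010101000110
Gen 9 (rule 161): 001010010000
Gen 10 (rule 18): 010001101000
Gen 11 (rule 62): 111011011100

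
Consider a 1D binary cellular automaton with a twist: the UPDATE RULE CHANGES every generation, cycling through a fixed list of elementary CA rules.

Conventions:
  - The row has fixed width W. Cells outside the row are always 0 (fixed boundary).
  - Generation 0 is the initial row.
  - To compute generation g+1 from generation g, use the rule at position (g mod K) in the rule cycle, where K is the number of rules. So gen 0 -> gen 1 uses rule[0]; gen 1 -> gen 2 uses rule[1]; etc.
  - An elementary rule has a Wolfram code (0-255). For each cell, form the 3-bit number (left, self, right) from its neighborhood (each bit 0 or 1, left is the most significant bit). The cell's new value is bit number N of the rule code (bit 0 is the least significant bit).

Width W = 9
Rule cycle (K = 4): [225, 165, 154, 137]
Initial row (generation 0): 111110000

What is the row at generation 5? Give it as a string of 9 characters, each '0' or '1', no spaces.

Answer: 000001101

Derivation:
Gen 0: 111110000
Gen 1 (rule 225): 011110111
Gen 2 (rule 165): 001101010
Gen 3 (rule 154): 011000001
Gen 4 (rule 137): 010011100
Gen 5 (rule 225): 000001101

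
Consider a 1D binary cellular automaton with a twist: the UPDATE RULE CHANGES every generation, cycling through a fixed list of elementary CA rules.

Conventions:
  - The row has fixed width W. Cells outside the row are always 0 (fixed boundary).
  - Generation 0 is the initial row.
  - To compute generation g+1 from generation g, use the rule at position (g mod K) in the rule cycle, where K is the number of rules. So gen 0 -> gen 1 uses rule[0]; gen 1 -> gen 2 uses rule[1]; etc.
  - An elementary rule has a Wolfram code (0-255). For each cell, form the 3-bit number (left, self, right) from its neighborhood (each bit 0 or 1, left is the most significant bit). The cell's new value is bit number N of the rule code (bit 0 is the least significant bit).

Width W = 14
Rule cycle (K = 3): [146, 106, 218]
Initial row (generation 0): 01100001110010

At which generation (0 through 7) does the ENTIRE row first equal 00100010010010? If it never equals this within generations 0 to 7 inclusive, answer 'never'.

Gen 0: 01100001110010
Gen 1 (rule 146): 10010010101101
Gen 2 (rule 106): 00100101011110
Gen 3 (rule 218): 01011000011111
Gen 4 (rule 146): 10000100101110
Gen 5 (rule 106): 00001001011010
Gen 6 (rule 218): 00010110011001
Gen 7 (rule 146): 00100001100110

Answer: never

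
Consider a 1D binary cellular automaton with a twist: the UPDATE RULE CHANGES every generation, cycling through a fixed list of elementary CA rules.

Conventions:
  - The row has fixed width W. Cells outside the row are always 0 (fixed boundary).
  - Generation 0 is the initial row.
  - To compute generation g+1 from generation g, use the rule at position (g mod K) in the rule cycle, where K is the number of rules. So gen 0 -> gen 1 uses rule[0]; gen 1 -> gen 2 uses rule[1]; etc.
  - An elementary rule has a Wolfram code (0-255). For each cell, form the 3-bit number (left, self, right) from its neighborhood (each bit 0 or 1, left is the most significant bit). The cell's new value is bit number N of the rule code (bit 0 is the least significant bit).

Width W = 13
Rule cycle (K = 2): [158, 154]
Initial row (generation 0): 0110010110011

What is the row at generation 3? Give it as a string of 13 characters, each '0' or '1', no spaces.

Answer: 1111010011001

Derivation:
Gen 0: 0110010110011
Gen 1 (rule 158): 1101110101110
Gen 2 (rule 154): 1001100001101
Gen 3 (rule 158): 1111010011001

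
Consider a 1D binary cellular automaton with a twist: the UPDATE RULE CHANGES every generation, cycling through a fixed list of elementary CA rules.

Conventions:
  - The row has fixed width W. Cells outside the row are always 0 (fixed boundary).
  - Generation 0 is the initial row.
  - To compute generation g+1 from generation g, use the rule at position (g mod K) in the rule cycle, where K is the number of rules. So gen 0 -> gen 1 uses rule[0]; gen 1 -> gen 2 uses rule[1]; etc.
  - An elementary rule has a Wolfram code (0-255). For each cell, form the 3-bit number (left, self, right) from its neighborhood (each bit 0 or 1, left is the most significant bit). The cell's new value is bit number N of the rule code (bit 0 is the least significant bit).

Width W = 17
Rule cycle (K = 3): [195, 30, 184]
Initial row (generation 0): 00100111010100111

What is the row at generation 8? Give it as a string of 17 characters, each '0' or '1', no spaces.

Answer: 11000011000110110

Derivation:
Gen 0: 00100111010100111
Gen 1 (rule 195): 11001011000001011
Gen 2 (rule 30): 10111010100011010
Gen 3 (rule 184): 01110101010010101
Gen 4 (rule 195): 10110000000100000
Gen 5 (rule 30): 10101000001110000
Gen 6 (rule 184): 01010100001101000
Gen 7 (rule 195): 10000001110100011
Gen 8 (rule 30): 11000011000110110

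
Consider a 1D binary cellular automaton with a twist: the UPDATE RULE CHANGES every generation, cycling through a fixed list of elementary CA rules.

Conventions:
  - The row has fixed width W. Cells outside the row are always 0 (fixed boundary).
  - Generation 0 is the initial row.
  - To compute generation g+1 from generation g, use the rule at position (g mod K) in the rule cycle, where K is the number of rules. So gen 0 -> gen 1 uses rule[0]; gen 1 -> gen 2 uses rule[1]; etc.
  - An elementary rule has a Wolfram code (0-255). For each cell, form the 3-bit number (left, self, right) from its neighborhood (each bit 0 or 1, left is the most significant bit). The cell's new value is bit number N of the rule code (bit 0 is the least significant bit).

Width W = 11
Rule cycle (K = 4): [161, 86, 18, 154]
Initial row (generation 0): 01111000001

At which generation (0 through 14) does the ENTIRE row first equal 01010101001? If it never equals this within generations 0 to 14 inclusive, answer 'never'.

Answer: never

Derivation:
Gen 0: 01111000001
Gen 1 (rule 161): 00110011100
Gen 2 (rule 86): 01011100110
Gen 3 (rule 18): 10000011001
Gen 4 (rule 154): 01000110110
Gen 5 (rule 161): 00010001000
Gen 6 (rule 86): 00111011100
Gen 7 (rule 18): 01000000010
Gen 8 (rule 154): 10100000101
Gen 9 (rule 161): 01001110010
Gen 10 (rule 86): 11110011111
Gen 11 (rule 18): 00001100000
Gen 12 (rule 154): 00011010000
Gen 13 (rule 161): 11000100111
Gen 14 (rule 86): 01101111001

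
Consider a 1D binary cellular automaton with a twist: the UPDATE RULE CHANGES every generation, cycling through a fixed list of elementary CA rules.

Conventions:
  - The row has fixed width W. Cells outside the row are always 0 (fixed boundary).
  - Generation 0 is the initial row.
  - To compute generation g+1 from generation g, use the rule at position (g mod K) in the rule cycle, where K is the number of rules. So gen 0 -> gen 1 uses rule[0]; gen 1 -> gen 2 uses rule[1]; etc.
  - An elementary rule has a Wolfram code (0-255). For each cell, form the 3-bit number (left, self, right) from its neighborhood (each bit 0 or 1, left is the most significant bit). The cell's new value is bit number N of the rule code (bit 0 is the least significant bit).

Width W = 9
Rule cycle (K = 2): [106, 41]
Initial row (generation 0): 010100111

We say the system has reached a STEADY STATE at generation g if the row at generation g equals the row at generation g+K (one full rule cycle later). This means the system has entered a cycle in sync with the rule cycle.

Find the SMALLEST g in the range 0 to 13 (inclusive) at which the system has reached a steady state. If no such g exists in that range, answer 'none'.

Gen 0: 010100111
Gen 1 (rule 106): 101001101
Gen 2 (rule 41): 010001010
Gen 3 (rule 106): 100010100
Gen 4 (rule 41): 001001001
Gen 5 (rule 106): 010010010
Gen 6 (rule 41): 000000000
Gen 7 (rule 106): 000000000
Gen 8 (rule 41): 111111111
Gen 9 (rule 106): 100000001
Gen 10 (rule 41): 001111100
Gen 11 (rule 106): 011000100
Gen 12 (rule 41): 010010001
Gen 13 (rule 106): 100100010
Gen 14 (rule 41): 000001000
Gen 15 (rule 106): 000010000

Answer: none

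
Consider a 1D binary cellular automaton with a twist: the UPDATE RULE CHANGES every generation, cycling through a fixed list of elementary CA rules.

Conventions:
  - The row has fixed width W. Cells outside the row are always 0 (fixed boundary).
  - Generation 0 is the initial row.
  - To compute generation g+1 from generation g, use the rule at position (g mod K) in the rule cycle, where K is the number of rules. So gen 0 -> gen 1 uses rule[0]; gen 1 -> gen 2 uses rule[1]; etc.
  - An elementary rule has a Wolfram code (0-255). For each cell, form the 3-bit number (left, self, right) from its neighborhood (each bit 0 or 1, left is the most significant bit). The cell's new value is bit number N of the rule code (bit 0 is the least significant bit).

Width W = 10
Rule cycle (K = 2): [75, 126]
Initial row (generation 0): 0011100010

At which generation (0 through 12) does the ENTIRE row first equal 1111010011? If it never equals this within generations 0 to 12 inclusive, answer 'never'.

Gen 0: 0011100010
Gen 1 (rule 75): 1110101100
Gen 2 (rule 126): 1011111110
Gen 3 (rule 75): 0010000010
Gen 4 (rule 126): 0111000111
Gen 5 (rule 75): 1101011101
Gen 6 (rule 126): 1111110111
Gen 7 (rule 75): 1000010101
Gen 8 (rule 126): 1100111111
Gen 9 (rule 75): 1101100001
Gen 10 (rule 126): 1111110011
Gen 11 (rule 75): 1000010111
Gen 12 (rule 126): 1100111101

Answer: never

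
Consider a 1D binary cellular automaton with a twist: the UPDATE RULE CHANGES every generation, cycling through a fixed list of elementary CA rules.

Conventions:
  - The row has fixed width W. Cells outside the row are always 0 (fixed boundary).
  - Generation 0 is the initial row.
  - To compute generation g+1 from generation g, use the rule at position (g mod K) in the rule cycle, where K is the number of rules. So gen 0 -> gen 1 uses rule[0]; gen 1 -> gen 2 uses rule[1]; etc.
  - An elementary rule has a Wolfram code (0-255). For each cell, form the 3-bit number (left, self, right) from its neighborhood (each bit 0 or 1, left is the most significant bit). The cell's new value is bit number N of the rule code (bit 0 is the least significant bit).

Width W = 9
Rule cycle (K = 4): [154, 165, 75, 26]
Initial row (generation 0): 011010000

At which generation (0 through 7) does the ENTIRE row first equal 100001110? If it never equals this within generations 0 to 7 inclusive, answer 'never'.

Gen 0: 011010000
Gen 1 (rule 154): 110001000
Gen 2 (rule 165): 000101011
Gen 3 (rule 75): 111000011
Gen 4 (rule 26): 100100110
Gen 5 (rule 154): 011011101
Gen 6 (rule 165): 000101011
Gen 7 (rule 75): 111000011

Answer: never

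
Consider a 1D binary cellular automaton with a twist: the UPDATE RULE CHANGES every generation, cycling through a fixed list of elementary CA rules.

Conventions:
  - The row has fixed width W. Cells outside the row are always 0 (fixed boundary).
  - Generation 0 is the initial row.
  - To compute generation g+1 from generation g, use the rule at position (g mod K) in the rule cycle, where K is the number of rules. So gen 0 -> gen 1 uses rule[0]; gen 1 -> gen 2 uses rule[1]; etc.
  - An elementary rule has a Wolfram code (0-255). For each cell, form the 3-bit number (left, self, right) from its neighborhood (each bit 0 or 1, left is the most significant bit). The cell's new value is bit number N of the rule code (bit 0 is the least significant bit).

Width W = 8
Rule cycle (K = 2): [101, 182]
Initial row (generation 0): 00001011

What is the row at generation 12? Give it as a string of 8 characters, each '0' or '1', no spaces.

Gen 0: 00001011
Gen 1 (rule 101): 11101101
Gen 2 (rule 182): 01010011
Gen 3 (rule 101): 01110001
Gen 4 (rule 182): 10101011
Gen 5 (rule 101): 11111101
Gen 6 (rule 182): 01111011
Gen 7 (rule 101): 00001101
Gen 8 (rule 182): 00010011
Gen 9 (rule 101): 11010001
Gen 10 (rule 182): 00111011
Gen 11 (rule 101): 10001101
Gen 12 (rule 182): 11010011

Answer: 11010011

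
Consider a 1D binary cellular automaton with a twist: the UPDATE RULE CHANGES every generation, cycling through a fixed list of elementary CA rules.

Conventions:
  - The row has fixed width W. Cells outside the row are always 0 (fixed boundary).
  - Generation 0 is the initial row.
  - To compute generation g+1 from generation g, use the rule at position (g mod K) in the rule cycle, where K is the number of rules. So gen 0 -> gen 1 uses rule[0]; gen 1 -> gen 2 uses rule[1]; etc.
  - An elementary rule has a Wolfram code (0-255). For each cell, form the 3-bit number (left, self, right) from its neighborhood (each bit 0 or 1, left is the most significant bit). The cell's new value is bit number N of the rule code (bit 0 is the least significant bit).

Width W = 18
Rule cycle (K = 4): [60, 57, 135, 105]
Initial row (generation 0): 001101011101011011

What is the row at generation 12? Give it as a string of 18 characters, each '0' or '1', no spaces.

Answer: 001111010001010001

Derivation:
Gen 0: 001101011101011011
Gen 1 (rule 60): 001011110011110110
Gen 2 (rule 57): 100110001010001101
Gen 3 (rule 135): 101000111010110001
Gen 4 (rule 105): 010010101101110100
Gen 5 (rule 60): 011011111011001110
Gen 6 (rule 57): 010110000110101001
Gen 7 (rule 135): 110000111000101011
Gen 8 (rule 105): 110110101010010111
Gen 9 (rule 60): 101101111111011100
Gen 10 (rule 57): 011011000000110011
Gen 11 (rule 135): 100000011111000100
Gen 12 (rule 105): 001111010001010001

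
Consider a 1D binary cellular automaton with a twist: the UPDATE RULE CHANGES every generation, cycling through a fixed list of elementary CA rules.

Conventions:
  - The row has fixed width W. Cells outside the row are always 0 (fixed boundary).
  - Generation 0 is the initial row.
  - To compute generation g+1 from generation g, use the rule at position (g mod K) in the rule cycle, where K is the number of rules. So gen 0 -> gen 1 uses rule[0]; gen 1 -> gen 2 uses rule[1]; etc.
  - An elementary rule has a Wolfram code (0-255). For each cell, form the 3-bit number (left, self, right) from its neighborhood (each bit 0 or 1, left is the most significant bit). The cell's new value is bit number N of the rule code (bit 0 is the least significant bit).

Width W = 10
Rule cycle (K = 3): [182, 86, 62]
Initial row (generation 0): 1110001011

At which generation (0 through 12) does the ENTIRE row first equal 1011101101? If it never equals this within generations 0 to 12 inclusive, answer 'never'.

Gen 0: 1110001011
Gen 1 (rule 182): 0101011100
Gen 2 (rule 86): 1101000110
Gen 3 (rule 62): 1011101101
Gen 4 (rule 182): 1101010011
Gen 5 (rule 86): 0101011101
Gen 6 (rule 62): 1111110011
Gen 7 (rule 182): 0111101100
Gen 8 (rule 86): 1000100110
Gen 9 (rule 62): 1101111101
Gen 10 (rule 182): 0010111011
Gen 11 (rule 86): 0110001001
Gen 12 (rule 62): 1101011111

Answer: 3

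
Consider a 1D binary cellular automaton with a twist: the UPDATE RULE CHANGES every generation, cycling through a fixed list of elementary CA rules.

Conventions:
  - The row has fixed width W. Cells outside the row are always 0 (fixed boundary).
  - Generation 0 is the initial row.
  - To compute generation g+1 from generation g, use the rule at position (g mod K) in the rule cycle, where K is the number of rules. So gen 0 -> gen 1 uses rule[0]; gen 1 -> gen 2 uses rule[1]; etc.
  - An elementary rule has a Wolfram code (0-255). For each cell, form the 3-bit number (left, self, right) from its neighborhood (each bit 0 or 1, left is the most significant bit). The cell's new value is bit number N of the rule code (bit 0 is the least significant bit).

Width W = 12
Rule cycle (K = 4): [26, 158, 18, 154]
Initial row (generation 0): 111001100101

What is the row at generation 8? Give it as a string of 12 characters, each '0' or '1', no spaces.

Gen 0: 111001100101
Gen 1 (rule 26): 100111011000
Gen 2 (rule 158): 111110010100
Gen 3 (rule 18): 000001100010
Gen 4 (rule 154): 000011010101
Gen 5 (rule 26): 000110000000
Gen 6 (rule 158): 001101000000
Gen 7 (rule 18): 010000100000
Gen 8 (rule 154): 101001010000

Answer: 101001010000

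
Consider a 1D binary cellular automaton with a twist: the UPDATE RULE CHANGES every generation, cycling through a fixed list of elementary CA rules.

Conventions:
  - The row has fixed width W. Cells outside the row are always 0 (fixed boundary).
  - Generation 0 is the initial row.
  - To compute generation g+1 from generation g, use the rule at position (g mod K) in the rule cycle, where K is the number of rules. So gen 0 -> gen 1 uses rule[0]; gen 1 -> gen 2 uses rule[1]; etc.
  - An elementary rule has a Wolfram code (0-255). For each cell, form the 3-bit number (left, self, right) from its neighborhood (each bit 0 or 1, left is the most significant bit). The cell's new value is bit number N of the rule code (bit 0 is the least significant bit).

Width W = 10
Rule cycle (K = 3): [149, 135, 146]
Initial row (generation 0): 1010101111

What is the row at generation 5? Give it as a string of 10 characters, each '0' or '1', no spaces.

Answer: 0111100010

Derivation:
Gen 0: 1010101111
Gen 1 (rule 149): 1010100110
Gen 2 (rule 135): 1010101000
Gen 3 (rule 146): 0000000100
Gen 4 (rule 149): 1111110111
Gen 5 (rule 135): 0111100010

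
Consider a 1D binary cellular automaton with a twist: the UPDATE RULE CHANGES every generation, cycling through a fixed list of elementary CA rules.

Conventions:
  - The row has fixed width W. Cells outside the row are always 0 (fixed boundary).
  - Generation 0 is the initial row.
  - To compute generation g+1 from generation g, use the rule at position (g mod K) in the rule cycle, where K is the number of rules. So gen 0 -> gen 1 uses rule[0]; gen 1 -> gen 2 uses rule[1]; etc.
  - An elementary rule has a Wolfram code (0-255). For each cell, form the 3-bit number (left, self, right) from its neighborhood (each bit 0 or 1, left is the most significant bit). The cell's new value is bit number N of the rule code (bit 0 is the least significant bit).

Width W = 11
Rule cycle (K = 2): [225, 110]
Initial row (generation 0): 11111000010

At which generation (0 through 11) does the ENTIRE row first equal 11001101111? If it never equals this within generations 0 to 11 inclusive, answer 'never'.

Gen 0: 11111000010
Gen 1 (rule 225): 01111011000
Gen 2 (rule 110): 11001111000
Gen 3 (rule 225): 01000111011
Gen 4 (rule 110): 11001101111
Gen 5 (rule 225): 01000110111
Gen 6 (rule 110): 11001111101
Gen 7 (rule 225): 01000111110
Gen 8 (rule 110): 11001100010
Gen 9 (rule 225): 01000101000
Gen 10 (rule 110): 11001111000
Gen 11 (rule 225): 01000111011

Answer: 4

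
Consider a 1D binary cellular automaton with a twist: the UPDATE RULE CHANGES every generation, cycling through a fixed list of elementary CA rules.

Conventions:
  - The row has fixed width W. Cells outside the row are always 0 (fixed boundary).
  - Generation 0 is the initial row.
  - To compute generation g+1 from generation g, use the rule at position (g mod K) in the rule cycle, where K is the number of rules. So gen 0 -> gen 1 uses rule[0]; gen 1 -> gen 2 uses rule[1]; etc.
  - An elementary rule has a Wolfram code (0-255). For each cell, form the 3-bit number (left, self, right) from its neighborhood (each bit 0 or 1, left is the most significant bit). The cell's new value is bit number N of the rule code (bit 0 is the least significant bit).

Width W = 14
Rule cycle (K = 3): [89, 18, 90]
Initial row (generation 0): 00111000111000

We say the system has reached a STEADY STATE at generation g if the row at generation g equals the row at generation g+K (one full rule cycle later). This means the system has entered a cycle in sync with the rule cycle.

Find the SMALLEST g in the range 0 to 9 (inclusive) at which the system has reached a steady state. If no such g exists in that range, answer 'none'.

Answer: 2

Derivation:
Gen 0: 00111000111000
Gen 1 (rule 89): 10101110101111
Gen 2 (rule 18): 00000000000000
Gen 3 (rule 90): 00000000000000
Gen 4 (rule 89): 11111111111111
Gen 5 (rule 18): 00000000000000
Gen 6 (rule 90): 00000000000000
Gen 7 (rule 89): 11111111111111
Gen 8 (rule 18): 00000000000000
Gen 9 (rule 90): 00000000000000
Gen 10 (rule 89): 11111111111111
Gen 11 (rule 18): 00000000000000
Gen 12 (rule 90): 00000000000000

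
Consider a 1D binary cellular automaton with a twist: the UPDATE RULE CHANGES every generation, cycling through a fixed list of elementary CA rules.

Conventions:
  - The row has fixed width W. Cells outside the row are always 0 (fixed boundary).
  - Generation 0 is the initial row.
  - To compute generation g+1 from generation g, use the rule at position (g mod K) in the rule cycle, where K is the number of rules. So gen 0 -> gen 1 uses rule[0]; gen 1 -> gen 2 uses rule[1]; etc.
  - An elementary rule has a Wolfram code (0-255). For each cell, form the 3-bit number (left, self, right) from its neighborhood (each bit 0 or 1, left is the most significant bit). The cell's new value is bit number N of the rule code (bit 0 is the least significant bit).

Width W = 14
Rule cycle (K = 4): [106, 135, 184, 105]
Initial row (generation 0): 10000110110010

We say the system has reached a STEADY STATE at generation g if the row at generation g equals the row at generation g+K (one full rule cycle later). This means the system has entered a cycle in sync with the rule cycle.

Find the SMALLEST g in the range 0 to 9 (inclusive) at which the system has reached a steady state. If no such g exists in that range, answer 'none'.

Gen 0: 10000110110010
Gen 1 (rule 106): 00001111110100
Gen 2 (rule 135): 11110111100101
Gen 3 (rule 184): 11101111010010
Gen 4 (rule 105): 10111001100000
Gen 5 (rule 106): 01101011100000
Gen 6 (rule 135): 10001001001111
Gen 7 (rule 184): 01000100101110
Gen 8 (rule 105): 00010000011010
Gen 9 (rule 106): 00100000111100
Gen 10 (rule 135): 11101111011001
Gen 11 (rule 184): 11011110110100
Gen 12 (rule 105): 11110011111001
Gen 13 (rule 106): 10010110001010

Answer: none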